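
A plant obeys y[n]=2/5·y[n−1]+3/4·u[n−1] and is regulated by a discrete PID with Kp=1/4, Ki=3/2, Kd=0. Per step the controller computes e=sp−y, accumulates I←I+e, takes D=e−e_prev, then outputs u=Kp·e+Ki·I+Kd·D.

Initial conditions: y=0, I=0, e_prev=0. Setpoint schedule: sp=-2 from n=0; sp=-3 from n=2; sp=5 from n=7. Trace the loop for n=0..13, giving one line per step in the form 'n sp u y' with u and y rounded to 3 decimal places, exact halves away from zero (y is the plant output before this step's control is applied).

(exact arithmetic carried between steps; '≈' marks a value shown rounded to 6 d.p. or computed from one; I and e_prev carry over from the previous line; the table rounds u and y to 3 d.p., halves away from zero)
n=0: y=0, sp=-2, e=sp−y=-2; I=-2, D=e−e_prev=-2; u=1/4·(-2)+3/2·(-2)+0·(-2)=-3.5; next y=2/5·0+3/4·(-3.5)=-2.625
n=1: y=-2.625, sp=-2, e=sp−y=0.625; I=-1.375, D=e−e_prev=2.625; u=1/4·0.625+3/2·(-1.375)+0·2.625=-1.90625; next y=2/5·(-2.625)+3/4·(-1.90625)≈-2.479688
n=2: y≈-2.479688, sp=-3, e=sp−y≈-0.520313; I≈-1.895313, D=e−e_prev≈-1.145313; u=1/4·(-0.520313)+3/2·(-1.895313)+0·(-1.145313)≈-2.973047; next y=2/5·(-2.479688)+3/4·(-2.973047)≈-3.221660
n=3: y≈-3.221660, sp=-3, e=sp−y≈0.221660; I≈-1.673652, D=e−e_prev≈0.741973; u=1/4·0.221660+3/2·(-1.673652)+0·0.741973≈-2.455063; next y=2/5·(-3.221660)+3/4·(-2.455063)≈-3.129962
n=4: y≈-3.129962, sp=-3, e=sp−y≈0.129962; I≈-1.543691, D=e−e_prev≈-0.091698; u=1/4·0.129962+3/2·(-1.543691)+0·(-0.091698)≈-2.283046; next y=2/5·(-3.129962)+3/4·(-2.283046)≈-2.964269
n=5: y≈-2.964269, sp=-3, e=sp−y≈-0.035731; I≈-1.579422, D=e−e_prev≈-0.165693; u=1/4·(-0.035731)+3/2·(-1.579422)+0·(-0.165693)≈-2.378066; next y=2/5·(-2.964269)+3/4·(-2.378066)≈-2.969257
n=6: y≈-2.969257, sp=-3, e=sp−y≈-0.030743; I≈-1.610165, D=e−e_prev≈0.004988; u=1/4·(-0.030743)+3/2·(-1.610165)+0·0.004988≈-2.422934; next y=2/5·(-2.969257)+3/4·(-2.422934)≈-3.004903
n=7: y≈-3.004903, sp=5, e=sp−y≈8.004903; I≈6.394738, D=e−e_prev≈8.035646; u=1/4·8.004903+3/2·6.394738+0·8.035646≈11.593332; next y=2/5·(-3.004903)+3/4·11.593332≈7.493038
n=8: y≈7.493038, sp=5, e=sp−y≈-2.493038; I≈3.901700, D=e−e_prev≈-10.497941; u=1/4·(-2.493038)+3/2·3.901700+0·(-10.497941)≈5.229290; next y=2/5·7.493038+3/4·5.229290≈6.919183
n=9: y≈6.919183, sp=5, e=sp−y≈-1.919183; I≈1.982517, D=e−e_prev≈0.573855; u=1/4·(-1.919183)+3/2·1.982517+0·0.573855≈2.493980; next y=2/5·6.919183+3/4·2.493980≈4.638158
n=10: y≈4.638158, sp=5, e=sp−y≈0.361842; I≈2.344359, D=e−e_prev≈2.281025; u=1/4·0.361842+3/2·2.344359+0·2.281025≈3.606999; next y=2/5·4.638158+3/4·3.606999≈4.560512
n=11: y≈4.560512, sp=5, e=sp−y≈0.439488; I≈2.783847, D=e−e_prev≈0.077645; u=1/4·0.439488+3/2·2.783847+0·0.077645≈4.285642; next y=2/5·4.560512+3/4·4.285642≈5.038436
n=12: y≈5.038436, sp=5, e=sp−y≈-0.038436; I≈2.745410, D=e−e_prev≈-0.477924; u=1/4·(-0.038436)+3/2·2.745410+0·(-0.477924)≈4.108506; next y=2/5·5.038436+3/4·4.108506≈5.096754
n=13: y≈5.096754, sp=5, e=sp−y≈-0.096754; I≈2.648656, D=e−e_prev≈-0.058318; u=1/4·(-0.096754)+3/2·2.648656+0·(-0.058318)≈3.948795; next y=2/5·5.096754+3/4·3.948795≈5.000298

0 -2 -3.500 0.000
1 -2 -1.906 -2.625
2 -3 -2.973 -2.480
3 -3 -2.455 -3.222
4 -3 -2.283 -3.130
5 -3 -2.378 -2.964
6 -3 -2.423 -2.969
7 5 11.593 -3.005
8 5 5.229 7.493
9 5 2.494 6.919
10 5 3.607 4.638
11 5 4.286 4.561
12 5 4.109 5.038
13 5 3.949 5.097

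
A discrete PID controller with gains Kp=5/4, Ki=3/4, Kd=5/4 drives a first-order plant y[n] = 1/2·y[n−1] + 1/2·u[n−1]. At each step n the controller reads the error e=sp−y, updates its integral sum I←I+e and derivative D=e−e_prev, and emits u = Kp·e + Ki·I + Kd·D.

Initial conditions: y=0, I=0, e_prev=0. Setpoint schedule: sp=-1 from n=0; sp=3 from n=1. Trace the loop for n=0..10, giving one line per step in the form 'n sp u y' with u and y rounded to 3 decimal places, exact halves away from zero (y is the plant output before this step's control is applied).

0 -1 -3.250 0.000
1 3 15.531 -1.625
2 3 -15.910 6.953
3 3 29.000 -4.479
4 3 -34.084 12.261
5 3 55.205 -10.911
6 3 -70.766 22.147
7 3 107.180 -24.309
8 3 -144.079 41.435
9 3 210.736 -51.322
10 3 -290.312 79.707

(exact arithmetic carried between steps; '≈' marks a value shown rounded to 6 d.p. or computed from one; I and e_prev carry over from the previous line; the table rounds u and y to 3 d.p., halves away from zero)
n=0: y=0, sp=-1, e=sp−y=-1; I=-1, D=e−e_prev=-1; u=5/4·(-1)+3/4·(-1)+5/4·(-1)=-3.25; next y=1/2·0+1/2·(-3.25)=-1.625
n=1: y=-1.625, sp=3, e=sp−y=4.625; I=3.625, D=e−e_prev=5.625; u=5/4·4.625+3/4·3.625+5/4·5.625=15.53125; next y=1/2·(-1.625)+1/2·15.53125=6.953125
n=2: y=6.953125, sp=3, e=sp−y=-3.953125; I=-0.328125, D=e−e_prev=-8.578125; u=5/4·(-3.953125)+3/4·(-0.328125)+5/4·(-8.578125)≈-15.910156; next y=1/2·6.953125+1/2·(-15.910156)≈-4.478516
n=3: y≈-4.478516, sp=3, e=sp−y≈7.478516; I≈7.150391, D=e−e_prev≈11.431641; u=5/4·7.478516+3/4·7.150391+5/4·11.431641≈29.000488; next y=1/2·(-4.478516)+1/2·29.000488≈12.260986
n=4: y≈12.260986, sp=3, e=sp−y≈-9.260986; I≈-2.110596, D=e−e_prev≈-16.739502; u=5/4·(-9.260986)+3/4·(-2.110596)+5/4·(-16.739502)≈-34.083557; next y=1/2·12.260986+1/2·(-34.083557)≈-10.911285
n=5: y≈-10.911285, sp=3, e=sp−y≈13.911285; I≈11.800690, D=e−e_prev≈23.172272; u=5/4·13.911285+3/4·11.800690+5/4·23.172272≈55.204964; next y=1/2·(-10.911285)+1/2·55.204964≈22.146839
n=6: y≈22.146839, sp=3, e=sp−y≈-19.146839; I≈-7.346149, D=e−e_prev≈-33.058125; u=5/4·(-19.146839)+3/4·(-7.346149)+5/4·(-33.058125)≈-70.765817; next y=1/2·22.146839+1/2·(-70.765817)≈-24.309489
n=7: y≈-24.309489, sp=3, e=sp−y≈27.309489; I≈19.963339, D=e−e_prev≈46.456328; u=5/4·27.309489+3/4·19.963339+5/4·46.456328≈107.179775; next y=1/2·(-24.309489)+1/2·107.179775≈41.435143
n=8: y≈41.435143, sp=3, e=sp−y≈-38.435143; I≈-18.471804, D=e−e_prev≈-65.744632; u=5/4·(-38.435143)+3/4·(-18.471804)+5/4·(-65.744632)≈-144.078572; next y=1/2·41.435143+1/2·(-144.078572)≈-51.321714
n=9: y≈-51.321714, sp=3, e=sp−y≈54.321714; I≈35.849910, D=e−e_prev≈92.756858; u=5/4·54.321714+3/4·35.849910+5/4·92.756858≈210.735648; next y=1/2·(-51.321714)+1/2·210.735648≈79.706967
n=10: y≈79.706967, sp=3, e=sp−y≈-76.706967; I≈-40.857056, D=e−e_prev≈-131.028681; u=5/4·(-76.706967)+3/4·(-40.857056)+5/4·(-131.028681)≈-290.312352; next y=1/2·79.706967+1/2·(-290.312352)≈-105.302693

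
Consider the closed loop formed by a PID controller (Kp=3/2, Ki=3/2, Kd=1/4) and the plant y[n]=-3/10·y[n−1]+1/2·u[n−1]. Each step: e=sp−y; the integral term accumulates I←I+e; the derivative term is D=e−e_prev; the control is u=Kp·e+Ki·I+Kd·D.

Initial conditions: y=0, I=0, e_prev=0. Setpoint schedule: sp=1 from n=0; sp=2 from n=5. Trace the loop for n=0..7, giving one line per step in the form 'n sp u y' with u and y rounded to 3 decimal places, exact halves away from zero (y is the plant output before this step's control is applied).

0 1 3.250 0.000
1 1 -0.781 1.625
2 1 6.823 -0.878
3 1 -5.783 3.675
4 1 16.266 -3.994
5 2 -18.217 9.331
6 2 42.894 -11.908
7 2 -61.567 25.020

(exact arithmetic carried between steps; '≈' marks a value shown rounded to 6 d.p. or computed from one; I and e_prev carry over from the previous line; the table rounds u and y to 3 d.p., halves away from zero)
n=0: y=0, sp=1, e=sp−y=1; I=1, D=e−e_prev=1; u=3/2·1+3/2·1+1/4·1=3.25; next y=-3/10·0+1/2·3.25=1.625
n=1: y=1.625, sp=1, e=sp−y=-0.625; I=0.375, D=e−e_prev=-1.625; u=3/2·(-0.625)+3/2·0.375+1/4·(-1.625)=-0.78125; next y=-3/10·1.625+1/2·(-0.78125)=-0.878125
n=2: y=-0.878125, sp=1, e=sp−y=1.878125; I=2.253125, D=e−e_prev=2.503125; u=3/2·1.878125+3/2·2.253125+1/4·2.503125≈6.822656; next y=-3/10·(-0.878125)+1/2·6.822656≈3.674766
n=3: y≈3.674766, sp=1, e=sp−y≈-2.674766; I≈-0.421641, D=e−e_prev≈-4.552891; u=3/2·(-2.674766)+3/2·(-0.421641)+1/4·(-4.552891)≈-5.782832; next y=-3/10·3.674766+1/2·(-5.782832)≈-3.993846
n=4: y≈-3.993846, sp=1, e=sp−y≈4.993846; I≈4.572205, D=e−e_prev≈7.668611; u=3/2·4.993846+3/2·4.572205+1/4·7.668611≈16.266229; next y=-3/10·(-3.993846)+1/2·16.266229≈9.331268
n=5: y≈9.331268, sp=2, e=sp−y≈-7.331268; I≈-2.759063, D=e−e_prev≈-12.325114; u=3/2·(-7.331268)+3/2·(-2.759063)+1/4·(-12.325114)≈-18.216776; next y=-3/10·9.331268+1/2·(-18.216776)≈-11.907768
n=6: y≈-11.907768, sp=2, e=sp−y≈13.907768; I≈11.148705, D=e−e_prev≈21.239036; u=3/2·13.907768+3/2·11.148705+1/4·21.239036≈42.894469; next y=-3/10·(-11.907768)+1/2·42.894469≈25.019565
n=7: y≈25.019565, sp=2, e=sp−y≈-23.019565; I≈-11.870860, D=e−e_prev≈-36.927333; u=3/2·(-23.019565)+3/2·(-11.870860)+1/4·(-36.927333)≈-61.567471; next y=-3/10·25.019565+1/2·(-61.567471)≈-38.289605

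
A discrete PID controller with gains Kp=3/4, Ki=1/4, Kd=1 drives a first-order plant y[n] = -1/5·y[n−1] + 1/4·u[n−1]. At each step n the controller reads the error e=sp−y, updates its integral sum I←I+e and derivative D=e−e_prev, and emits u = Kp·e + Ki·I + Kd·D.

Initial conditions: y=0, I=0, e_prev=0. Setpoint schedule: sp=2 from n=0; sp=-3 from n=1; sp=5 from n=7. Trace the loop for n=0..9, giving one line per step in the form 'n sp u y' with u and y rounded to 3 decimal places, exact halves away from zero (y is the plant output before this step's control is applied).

(exact arithmetic carried between steps; '≈' marks a value shown rounded to 6 d.p. or computed from one; I and e_prev carry over from the previous line; the table rounds u and y to 3 d.p., halves away from zero)
n=0: y=0, sp=2, e=sp−y=2; I=2, D=e−e_prev=2; u=3/4·2+1/4·2+1·2=4; next y=-1/5·0+1/4·4=1
n=1: y=1, sp=-3, e=sp−y=-4; I=-2, D=e−e_prev=-6; u=3/4·(-4)+1/4·(-2)+1·(-6)=-9.5; next y=-1/5·1+1/4·(-9.5)=-2.575
n=2: y=-2.575, sp=-3, e=sp−y=-0.425; I=-2.425, D=e−e_prev=3.575; u=3/4·(-0.425)+1/4·(-2.425)+1·3.575=2.65; next y=-1/5·(-2.575)+1/4·2.65=1.1775
n=3: y=1.1775, sp=-3, e=sp−y=-4.1775; I=-6.6025, D=e−e_prev=-3.7525; u=3/4·(-4.1775)+1/4·(-6.6025)+1·(-3.7525)=-8.53625; next y=-1/5·1.1775+1/4·(-8.53625)≈-2.369563
n=4: y≈-2.369563, sp=-3, e=sp−y≈-0.630438; I≈-7.232938, D=e−e_prev≈3.547063; u=3/4·(-0.630438)+1/4·(-7.232938)+1·3.547063≈1.266; next y=-1/5·(-2.369563)+1/4·1.266≈0.790413
n=5: y≈0.790413, sp=-3, e=sp−y≈-3.790413; I≈-11.02335, D=e−e_prev≈-3.159975; u=3/4·(-3.790413)+1/4·(-11.02335)+1·(-3.159975)≈-8.758622; next y=-1/5·0.790413+1/4·(-8.758622)≈-2.347738
n=6: y≈-2.347738, sp=-3, e=sp−y≈-0.652262; I≈-11.675612, D=e−e_prev≈3.138150; u=3/4·(-0.652262)+1/4·(-11.675612)+1·3.138150≈-0.269949; next y=-1/5·(-2.347738)+1/4·(-0.269949)≈0.402060
n=7: y≈0.402060, sp=5, e=sp−y≈4.597940; I≈-7.077672, D=e−e_prev≈5.250202; u=3/4·4.597940+1/4·(-7.077672)+1·5.250202≈6.929238; next y=-1/5·0.402060+1/4·6.929238≈1.651898
n=8: y≈1.651898, sp=5, e=sp−y≈3.348102; I≈-3.729570, D=e−e_prev≈-1.249837; u=3/4·3.348102+1/4·(-3.729570)+1·(-1.249837)≈0.328847; next y=-1/5·1.651898+1/4·0.328847≈-0.248168
n=9: y≈-0.248168, sp=5, e=sp−y≈5.248168; I≈1.518598, D=e−e_prev≈1.900065; u=3/4·5.248168+1/4·1.518598+1·1.900065≈6.215840; next y=-1/5·(-0.248168)+1/4·6.215840≈1.603594

0 2 4.000 0.000
1 -3 -9.500 1.000
2 -3 2.650 -2.575
3 -3 -8.536 1.178
4 -3 1.266 -2.370
5 -3 -8.759 0.790
6 -3 -0.270 -2.348
7 5 6.929 0.402
8 5 0.329 1.652
9 5 6.216 -0.248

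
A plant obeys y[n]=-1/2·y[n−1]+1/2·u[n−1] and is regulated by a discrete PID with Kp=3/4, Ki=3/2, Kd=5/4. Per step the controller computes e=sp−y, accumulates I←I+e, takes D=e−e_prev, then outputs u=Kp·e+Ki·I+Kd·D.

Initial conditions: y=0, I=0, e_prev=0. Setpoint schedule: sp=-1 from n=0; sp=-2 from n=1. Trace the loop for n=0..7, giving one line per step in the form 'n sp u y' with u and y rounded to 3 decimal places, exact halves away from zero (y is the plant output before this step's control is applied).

0 -1 -3.500 0.000
1 -2 -1.125 -1.750
2 -2 -9.656 0.313
3 -2 7.992 -4.984
4 -2 -34.307 6.488
5 -2 61.402 -20.397
6 -2 -159.149 40.900
7 -2 346.357 -100.024

(exact arithmetic carried between steps; '≈' marks a value shown rounded to 6 d.p. or computed from one; I and e_prev carry over from the previous line; the table rounds u and y to 3 d.p., halves away from zero)
n=0: y=0, sp=-1, e=sp−y=-1; I=-1, D=e−e_prev=-1; u=3/4·(-1)+3/2·(-1)+5/4·(-1)=-3.5; next y=-1/2·0+1/2·(-3.5)=-1.75
n=1: y=-1.75, sp=-2, e=sp−y=-0.25; I=-1.25, D=e−e_prev=0.75; u=3/4·(-0.25)+3/2·(-1.25)+5/4·0.75=-1.125; next y=-1/2·(-1.75)+1/2·(-1.125)=0.3125
n=2: y=0.3125, sp=-2, e=sp−y=-2.3125; I=-3.5625, D=e−e_prev=-2.0625; u=3/4·(-2.3125)+3/2·(-3.5625)+5/4·(-2.0625)=-9.65625; next y=-1/2·0.3125+1/2·(-9.65625)=-4.984375
n=3: y=-4.984375, sp=-2, e=sp−y=2.984375; I=-0.578125, D=e−e_prev=5.296875; u=3/4·2.984375+3/2·(-0.578125)+5/4·5.296875≈7.992188; next y=-1/2·(-4.984375)+1/2·7.992188≈6.488281
n=4: y≈6.488281, sp=-2, e=sp−y≈-8.488281; I≈-9.066406, D=e−e_prev≈-11.472656; u=3/4·(-8.488281)+3/2·(-9.066406)+5/4·(-11.472656)≈-34.306641; next y=-1/2·6.488281+1/2·(-34.306641)≈-20.397461
n=5: y≈-20.397461, sp=-2, e=sp−y≈18.397461; I≈9.331055, D=e−e_prev≈26.885742; u=3/4·18.397461+3/2·9.331055+5/4·26.885742≈61.401855; next y=-1/2·(-20.397461)+1/2·61.401855≈40.899658
n=6: y≈40.899658, sp=-2, e=sp−y≈-42.899658; I≈-33.568604, D=e−e_prev≈-61.297119; u=3/4·(-42.899658)+3/2·(-33.568604)+5/4·(-61.297119)≈-159.149048; next y=-1/2·40.899658+1/2·(-159.149048)≈-100.024353
n=7: y≈-100.024353, sp=-2, e=sp−y≈98.024353; I≈64.455750, D=e−e_prev≈140.924011; u=3/4·98.024353+3/2·64.455750+5/4·140.924011≈346.356903; next y=-1/2·(-100.024353)+1/2·346.356903≈223.190628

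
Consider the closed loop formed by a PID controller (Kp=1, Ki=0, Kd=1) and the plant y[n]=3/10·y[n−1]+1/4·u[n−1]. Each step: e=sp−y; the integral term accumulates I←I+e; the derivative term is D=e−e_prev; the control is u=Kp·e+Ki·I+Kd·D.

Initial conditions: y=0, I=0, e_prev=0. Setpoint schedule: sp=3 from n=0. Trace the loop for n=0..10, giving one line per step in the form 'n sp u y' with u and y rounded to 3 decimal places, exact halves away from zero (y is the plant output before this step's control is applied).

(exact arithmetic carried between steps; '≈' marks a value shown rounded to 6 d.p. or computed from one; I and e_prev carry over from the previous line; the table rounds u and y to 3 d.p., halves away from zero)
n=0: y=0, sp=3, e=sp−y=3; I=3, D=e−e_prev=3; u=1·3+0·3+1·3=6; next y=3/10·0+1/4·6=1.5
n=1: y=1.5, sp=3, e=sp−y=1.5; I=4.5, D=e−e_prev=-1.5; u=1·1.5+0·4.5+1·(-1.5)=0; next y=3/10·1.5+1/4·0=0.45
n=2: y=0.45, sp=3, e=sp−y=2.55; I=7.05, D=e−e_prev=1.05; u=1·2.55+0·7.05+1·1.05=3.6; next y=3/10·0.45+1/4·3.6=1.035
n=3: y=1.035, sp=3, e=sp−y=1.965; I=9.015, D=e−e_prev=-0.585; u=1·1.965+0·9.015+1·(-0.585)=1.38; next y=3/10·1.035+1/4·1.38=0.6555
n=4: y=0.6555, sp=3, e=sp−y=2.3445; I=11.3595, D=e−e_prev=0.3795; u=1·2.3445+0·11.3595+1·0.3795=2.724; next y=3/10·0.6555+1/4·2.724=0.87765
n=5: y=0.87765, sp=3, e=sp−y=2.12235; I=13.48185, D=e−e_prev=-0.22215; u=1·2.12235+0·13.48185+1·(-0.22215)=1.9002; next y=3/10·0.87765+1/4·1.9002=0.738345
n=6: y=0.738345, sp=3, e=sp−y=2.261655; I=15.743505, D=e−e_prev=0.139305; u=1·2.261655+0·15.743505+1·0.139305=2.40096; next y=3/10·0.738345+1/4·2.40096≈0.821744
n=7: y≈0.821744, sp=3, e=sp−y≈2.178257; I≈17.921762, D=e−e_prev≈-0.083399; u=1·2.178257+0·17.921762+1·(-0.083399)≈2.094858; next y=3/10·0.821744+1/4·2.094858≈0.770238
n=8: y≈0.770238, sp=3, e=sp−y≈2.229762; I≈20.151524, D=e−e_prev≈0.051506; u=1·2.229762+0·20.151524+1·0.051506≈2.281268; next y=3/10·0.770238+1/4·2.281268≈0.801388
n=9: y≈0.801388, sp=3, e=sp−y≈2.198612; I≈22.350136, D=e−e_prev≈-0.031151; u=1·2.198612+0·22.350136+1·(-0.031151)≈2.167461; next y=3/10·0.801388+1/4·2.167461≈0.782282
n=10: y≈0.782282, sp=3, e=sp−y≈2.217718; I≈24.567854, D=e−e_prev≈0.019107; u=1·2.217718+0·24.567854+1·0.019107≈2.236825; next y=3/10·0.782282+1/4·2.236825≈0.793891

0 3 6.000 0.000
1 3 0.000 1.500
2 3 3.600 0.450
3 3 1.380 1.035
4 3 2.724 0.656
5 3 1.900 0.878
6 3 2.401 0.738
7 3 2.095 0.822
8 3 2.281 0.770
9 3 2.167 0.801
10 3 2.237 0.782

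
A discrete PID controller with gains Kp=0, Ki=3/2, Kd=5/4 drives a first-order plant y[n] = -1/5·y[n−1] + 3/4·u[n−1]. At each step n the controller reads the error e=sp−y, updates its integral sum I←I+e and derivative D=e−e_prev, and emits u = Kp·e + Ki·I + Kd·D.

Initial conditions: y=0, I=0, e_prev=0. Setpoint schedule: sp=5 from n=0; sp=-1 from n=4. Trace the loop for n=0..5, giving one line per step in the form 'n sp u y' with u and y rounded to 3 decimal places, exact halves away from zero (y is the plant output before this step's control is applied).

0 5 13.750 0.000
1 5 -13.359 10.313
2 5 53.147 -12.082
3 5 -98.710 42.277
4 -1 239.927 -82.488
5 -1 -553.357 196.443

(exact arithmetic carried between steps; '≈' marks a value shown rounded to 6 d.p. or computed from one; I and e_prev carry over from the previous line; the table rounds u and y to 3 d.p., halves away from zero)
n=0: y=0, sp=5, e=sp−y=5; I=5, D=e−e_prev=5; u=0·5+3/2·5+5/4·5=13.75; next y=-1/5·0+3/4·13.75=10.3125
n=1: y=10.3125, sp=5, e=sp−y=-5.3125; I=-0.3125, D=e−e_prev=-10.3125; u=0·(-5.3125)+3/2·(-0.3125)+5/4·(-10.3125)=-13.359375; next y=-1/5·10.3125+3/4·(-13.359375)≈-12.082031
n=2: y≈-12.082031, sp=5, e=sp−y≈17.082031; I≈16.769531, D=e−e_prev≈22.394531; u=0·17.082031+3/2·16.769531+5/4·22.394531≈53.147461; next y=-1/5·(-12.082031)+3/4·53.147461≈42.277002
n=3: y≈42.277002, sp=5, e=sp−y≈-37.277002; I≈-20.507471, D=e−e_prev≈-54.359033; u=0·(-37.277002)+3/2·(-20.507471)+5/4·(-54.359033)≈-98.709998; next y=-1/5·42.277002+3/4·(-98.709998)≈-82.487899
n=4: y≈-82.487899, sp=-1, e=sp−y≈81.487899; I≈60.980428, D=e−e_prev≈118.764901; u=0·81.487899+3/2·60.980428+5/4·118.764901≈239.926767; next y=-1/5·(-82.487899)+3/4·239.926767≈196.442655
n=5: y≈196.442655, sp=-1, e=sp−y≈-197.442655; I≈-136.462227, D=e−e_prev≈-278.930554; u=0·(-197.442655)+3/2·(-136.462227)+5/4·(-278.930554)≈-553.356533; next y=-1/5·196.442655+3/4·(-553.356533)≈-454.305931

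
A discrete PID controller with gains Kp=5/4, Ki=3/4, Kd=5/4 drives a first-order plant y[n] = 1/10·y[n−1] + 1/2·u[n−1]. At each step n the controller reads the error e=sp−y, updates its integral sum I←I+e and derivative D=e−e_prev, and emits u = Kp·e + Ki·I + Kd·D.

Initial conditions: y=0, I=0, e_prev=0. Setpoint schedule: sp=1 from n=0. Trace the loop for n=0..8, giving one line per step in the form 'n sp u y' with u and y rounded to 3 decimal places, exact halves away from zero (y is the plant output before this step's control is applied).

0 1 3.250 0.000
1 1 -2.531 1.625
2 1 7.898 -1.103
3 1 -9.995 3.839
4 1 21.523 -4.614
5 1 -33.303 10.300
6 1 62.609 -15.621
7 1 -104.759 29.743
8 1 187.619 -49.405

(exact arithmetic carried between steps; '≈' marks a value shown rounded to 6 d.p. or computed from one; I and e_prev carry over from the previous line; the table rounds u and y to 3 d.p., halves away from zero)
n=0: y=0, sp=1, e=sp−y=1; I=1, D=e−e_prev=1; u=5/4·1+3/4·1+5/4·1=3.25; next y=1/10·0+1/2·3.25=1.625
n=1: y=1.625, sp=1, e=sp−y=-0.625; I=0.375, D=e−e_prev=-1.625; u=5/4·(-0.625)+3/4·0.375+5/4·(-1.625)=-2.53125; next y=1/10·1.625+1/2·(-2.53125)=-1.103125
n=2: y=-1.103125, sp=1, e=sp−y=2.103125; I=2.478125, D=e−e_prev=2.728125; u=5/4·2.103125+3/4·2.478125+5/4·2.728125≈7.897656; next y=1/10·(-1.103125)+1/2·7.897656≈3.838516
n=3: y≈3.838516, sp=1, e=sp−y≈-2.838516; I≈-0.360391, D=e−e_prev≈-4.941641; u=5/4·(-2.838516)+3/4·(-0.360391)+5/4·(-4.941641)≈-9.995488; next y=1/10·3.838516+1/2·(-9.995488)≈-4.613893
n=4: y≈-4.613893, sp=1, e=sp−y≈5.613893; I≈5.253502, D=e−e_prev≈8.452408; u=5/4·5.613893+3/4·5.253502+5/4·8.452408≈21.523002; next y=1/10·(-4.613893)+1/2·21.523002≈10.300112
n=5: y≈10.300112, sp=1, e=sp−y≈-9.300112; I≈-4.046610, D=e−e_prev≈-14.914005; u=5/4·(-9.300112)+3/4·(-4.046610)+5/4·(-14.914005)≈-33.302603; next y=1/10·10.300112+1/2·(-33.302603)≈-15.621290
n=6: y≈-15.621290, sp=1, e=sp−y≈16.621290; I≈12.574680, D=e−e_prev≈25.921402; u=5/4·16.621290+3/4·12.574680+5/4·25.921402≈62.609376; next y=1/10·(-15.621290)+1/2·62.609376≈29.742559
n=7: y≈29.742559, sp=1, e=sp−y≈-28.742559; I≈-16.167879, D=e−e_prev≈-45.363849; u=5/4·(-28.742559)+3/4·(-16.167879)+5/4·(-45.363849)≈-104.758920; next y=1/10·29.742559+1/2·(-104.758920)≈-49.405204
n=8: y≈-49.405204, sp=1, e=sp−y≈50.405204; I≈34.237325, D=e−e_prev≈79.147763; u=5/4·50.405204+3/4·34.237325+5/4·79.147763≈187.619202; next y=1/10·(-49.405204)+1/2·187.619202≈88.869081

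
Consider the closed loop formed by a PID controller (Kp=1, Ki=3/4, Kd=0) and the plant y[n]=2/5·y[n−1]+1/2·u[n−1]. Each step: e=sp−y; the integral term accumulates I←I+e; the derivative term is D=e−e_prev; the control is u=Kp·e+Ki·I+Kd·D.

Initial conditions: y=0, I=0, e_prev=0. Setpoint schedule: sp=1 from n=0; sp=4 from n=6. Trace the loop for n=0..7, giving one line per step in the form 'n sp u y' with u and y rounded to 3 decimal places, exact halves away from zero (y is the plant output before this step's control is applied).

(exact arithmetic carried between steps; '≈' marks a value shown rounded to 6 d.p. or computed from one; I and e_prev carry over from the previous line; the table rounds u and y to 3 d.p., halves away from zero)
n=0: y=0, sp=1, e=sp−y=1; I=1, D=e−e_prev=1; u=1·1+3/4·1+0·1=1.75; next y=2/5·0+1/2·1.75=0.875
n=1: y=0.875, sp=1, e=sp−y=0.125; I=1.125, D=e−e_prev=-0.875; u=1·0.125+3/4·1.125+0·(-0.875)=0.96875; next y=2/5·0.875+1/2·0.96875=0.834375
n=2: y=0.834375, sp=1, e=sp−y=0.165625; I=1.290625, D=e−e_prev=0.040625; u=1·0.165625+3/4·1.290625+0·0.040625≈1.133594; next y=2/5·0.834375+1/2·1.133594≈0.900547
n=3: y≈0.900547, sp=1, e=sp−y≈0.099453; I≈1.390078, D=e−e_prev≈-0.066172; u=1·0.099453+3/4·1.390078+0·(-0.066172)≈1.142012; next y=2/5·0.900547+1/2·1.142012≈0.931225
n=4: y≈0.931225, sp=1, e=sp−y≈0.068775; I≈1.458854, D=e−e_prev≈-0.030678; u=1·0.068775+3/4·1.458854+0·(-0.030678)≈1.162916; next y=2/5·0.931225+1/2·1.162916≈0.953948
n=5: y≈0.953948, sp=1, e=sp−y≈0.046052; I≈1.504906, D=e−e_prev≈-0.022723; u=1·0.046052+3/4·1.504906+0·(-0.022723)≈1.174732; next y=2/5·0.953948+1/2·1.174732≈0.968945
n=6: y≈0.968945, sp=4, e=sp−y≈3.031055; I≈4.535961, D=e−e_prev≈2.985003; u=1·3.031055+3/4·4.535961+0·2.985003≈6.433026; next y=2/5·0.968945+1/2·6.433026≈3.604091
n=7: y≈3.604091, sp=4, e=sp−y≈0.395909; I≈4.931870, D=e−e_prev≈-2.635146; u=1·0.395909+3/4·4.931870+0·(-2.635146)≈4.094812; next y=2/5·3.604091+1/2·4.094812≈3.489042

0 1 1.750 0.000
1 1 0.969 0.875
2 1 1.134 0.834
3 1 1.142 0.901
4 1 1.163 0.931
5 1 1.175 0.954
6 4 6.433 0.969
7 4 4.095 3.604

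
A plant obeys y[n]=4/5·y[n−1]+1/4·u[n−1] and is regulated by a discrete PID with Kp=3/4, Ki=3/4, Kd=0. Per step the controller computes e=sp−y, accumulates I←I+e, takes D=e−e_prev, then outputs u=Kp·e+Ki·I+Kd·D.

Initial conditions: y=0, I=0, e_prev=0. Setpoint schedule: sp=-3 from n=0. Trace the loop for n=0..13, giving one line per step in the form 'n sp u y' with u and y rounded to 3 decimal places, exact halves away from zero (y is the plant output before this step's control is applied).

0 -3 -4.500 0.000
1 -3 -5.063 -1.125
2 -3 -4.908 -2.166
3 -3 -4.343 -2.959
4 -3 -3.633 -3.453
5 -3 -2.966 -3.671
6 -3 -2.452 -3.678
7 -3 -2.127 -3.556
8 -3 -1.980 -3.376
9 -3 -1.968 -3.196
10 -3 -2.042 -3.049
11 -3 -2.154 -2.949
12 -3 -2.269 -2.898
13 -3 -2.364 -2.886

(exact arithmetic carried between steps; '≈' marks a value shown rounded to 6 d.p. or computed from one; I and e_prev carry over from the previous line; the table rounds u and y to 3 d.p., halves away from zero)
n=0: y=0, sp=-3, e=sp−y=-3; I=-3, D=e−e_prev=-3; u=3/4·(-3)+3/4·(-3)+0·(-3)=-4.5; next y=4/5·0+1/4·(-4.5)=-1.125
n=1: y=-1.125, sp=-3, e=sp−y=-1.875; I=-4.875, D=e−e_prev=1.125; u=3/4·(-1.875)+3/4·(-4.875)+0·1.125=-5.0625; next y=4/5·(-1.125)+1/4·(-5.0625)=-2.165625
n=2: y=-2.165625, sp=-3, e=sp−y=-0.834375; I=-5.709375, D=e−e_prev=1.040625; u=3/4·(-0.834375)+3/4·(-5.709375)+0·1.040625≈-4.907813; next y=4/5·(-2.165625)+1/4·(-4.907813)≈-2.959453
n=3: y≈-2.959453, sp=-3, e=sp−y≈-0.040547; I≈-5.749922, D=e−e_prev≈0.793828; u=3/4·(-0.040547)+3/4·(-5.749922)+0·0.793828≈-4.342852; next y=4/5·(-2.959453)+1/4·(-4.342852)≈-3.453275
n=4: y≈-3.453275, sp=-3, e=sp−y≈0.453275; I≈-5.296646, D=e−e_prev≈0.493822; u=3/4·0.453275+3/4·(-5.296646)+0·0.493822≈-3.632528; next y=4/5·(-3.453275)+1/4·(-3.632528)≈-3.670752
n=5: y≈-3.670752, sp=-3, e=sp−y≈0.670752; I≈-4.625894, D=e−e_prev≈0.217477; u=3/4·0.670752+3/4·(-4.625894)+0·0.217477≈-2.966356; next y=4/5·(-3.670752)+1/4·(-2.966356)≈-3.678191
n=6: y≈-3.678191, sp=-3, e=sp−y≈0.678191; I≈-3.947703, D=e−e_prev≈0.007439; u=3/4·0.678191+3/4·(-3.947703)+0·0.007439≈-2.452134; next y=4/5·(-3.678191)+1/4·(-2.452134)≈-3.555586
n=7: y≈-3.555586, sp=-3, e=sp−y≈0.555586; I≈-3.392117, D=e−e_prev≈-0.122605; u=3/4·0.555586+3/4·(-3.392117)+0·(-0.122605)≈-2.127398; next y=4/5·(-3.555586)+1/4·(-2.127398)≈-3.376319
n=8: y≈-3.376319, sp=-3, e=sp−y≈0.376319; I≈-3.015798, D=e−e_prev≈-0.179268; u=3/4·0.376319+3/4·(-3.015798)+0·(-0.179268)≈-1.979610; next y=4/5·(-3.376319)+1/4·(-1.979610)≈-3.195957
n=9: y≈-3.195957, sp=-3, e=sp−y≈0.195957; I≈-2.819841, D=e−e_prev≈-0.180361; u=3/4·0.195957+3/4·(-2.819841)+0·(-0.180361)≈-1.967913; next y=4/5·(-3.195957)+1/4·(-1.967913)≈-3.048744
n=10: y≈-3.048744, sp=-3, e=sp−y≈0.048744; I≈-2.771097, D=e−e_prev≈-0.147213; u=3/4·0.048744+3/4·(-2.771097)+0·(-0.147213)≈-2.041765; next y=4/5·(-3.048744)+1/4·(-2.041765)≈-2.949436
n=11: y≈-2.949436, sp=-3, e=sp−y≈-0.050564; I≈-2.821661, D=e−e_prev≈-0.099308; u=3/4·(-0.050564)+3/4·(-2.821661)+0·(-0.099308)≈-2.154168; next y=4/5·(-2.949436)+1/4·(-2.154168)≈-2.898091
n=12: y≈-2.898091, sp=-3, e=sp−y≈-0.101909; I≈-2.923569, D=e−e_prev≈-0.051345; u=3/4·(-0.101909)+3/4·(-2.923569)+0·(-0.051345)≈-2.269109; next y=4/5·(-2.898091)+1/4·(-2.269109)≈-2.885750
n=13: y≈-2.885750, sp=-3, e=sp−y≈-0.114250; I≈-3.037819, D=e−e_prev≈-0.012341; u=3/4·(-0.114250)+3/4·(-3.037819)+0·(-0.012341)≈-2.364052; next y=4/5·(-2.885750)+1/4·(-2.364052)≈-2.899613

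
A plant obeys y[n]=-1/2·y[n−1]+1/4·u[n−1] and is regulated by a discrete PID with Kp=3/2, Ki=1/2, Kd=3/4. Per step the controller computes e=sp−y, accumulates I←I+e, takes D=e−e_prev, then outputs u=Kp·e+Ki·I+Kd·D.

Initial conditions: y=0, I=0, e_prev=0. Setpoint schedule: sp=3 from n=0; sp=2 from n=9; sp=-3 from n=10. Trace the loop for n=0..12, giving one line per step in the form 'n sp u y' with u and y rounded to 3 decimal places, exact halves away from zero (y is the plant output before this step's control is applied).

0 3 8.250 0.000
1 3 1.828 2.063
2 3 11.095 -0.574
3 3 0.908 3.061
4 3 15.605 -1.303
5 3 -1.621 4.553
6 3 21.890 -2.682
7 3 -6.807 6.814
8 3 31.193 -5.109
9 2 -18.962 10.353
10 -3 31.198 -9.917
11 -3 -39.151 12.758
12 -3 49.519 -16.167

(exact arithmetic carried between steps; '≈' marks a value shown rounded to 6 d.p. or computed from one; I and e_prev carry over from the previous line; the table rounds u and y to 3 d.p., halves away from zero)
n=0: y=0, sp=3, e=sp−y=3; I=3, D=e−e_prev=3; u=3/2·3+1/2·3+3/4·3=8.25; next y=-1/2·0+1/4·8.25=2.0625
n=1: y=2.0625, sp=3, e=sp−y=0.9375; I=3.9375, D=e−e_prev=-2.0625; u=3/2·0.9375+1/2·3.9375+3/4·(-2.0625)=1.828125; next y=-1/2·2.0625+1/4·1.828125≈-0.574219
n=2: y≈-0.574219, sp=3, e=sp−y≈3.574219; I≈7.511719, D=e−e_prev≈2.636719; u=3/2·3.574219+1/2·7.511719+3/4·2.636719≈11.094727; next y=-1/2·(-0.574219)+1/4·11.094727≈3.060791
n=3: y≈3.060791, sp=3, e=sp−y≈-0.060791; I≈7.450928, D=e−e_prev≈-3.635010; u=3/2·(-0.060791)+1/2·7.450928+3/4·(-3.635010)≈0.908020; next y=-1/2·3.060791+1/4·0.908020≈-1.303391
n=4: y≈-1.303391, sp=3, e=sp−y≈4.303391; I≈11.754318, D=e−e_prev≈4.364182; u=3/2·4.303391+1/2·11.754318+3/4·4.364182≈15.605381; next y=-1/2·(-1.303391)+1/4·15.605381≈4.553041
n=5: y≈4.553041, sp=3, e=sp−y≈-1.553041; I≈10.201278, D=e−e_prev≈-5.856431; u=3/2·(-1.553041)+1/2·10.201278+3/4·(-5.856431)≈-1.621245; next y=-1/2·4.553041+1/4·(-1.621245)≈-2.681832
n=6: y≈-2.681832, sp=3, e=sp−y≈5.681832; I≈15.883109, D=e−e_prev≈7.234872; u=3/2·5.681832+1/2·15.883109+3/4·7.234872≈21.890456; next y=-1/2·(-2.681832)+1/4·21.890456≈6.813530
n=7: y≈6.813530, sp=3, e=sp−y≈-3.813530; I≈12.069580, D=e−e_prev≈-9.495361; u=3/2·(-3.813530)+1/2·12.069580+3/4·(-9.495361)≈-6.807026; next y=-1/2·6.813530+1/4·(-6.807026)≈-5.108521
n=8: y≈-5.108521, sp=3, e=sp−y≈8.108521; I≈20.178101, D=e−e_prev≈11.922051; u=3/2·8.108521+1/2·20.178101+3/4·11.922051≈31.193371; next y=-1/2·(-5.108521)+1/4·31.193371≈10.352603
n=9: y≈10.352603, sp=2, e=sp−y≈-8.352603; I≈11.825497, D=e−e_prev≈-16.461125; u=3/2·(-8.352603)+1/2·11.825497+3/4·(-16.461125)≈-18.962000; next y=-1/2·10.352603+1/4·(-18.962000)≈-9.916802
n=10: y≈-9.916802, sp=-3, e=sp−y≈6.916802; I≈18.742299, D=e−e_prev≈15.269405; u=3/2·6.916802+1/2·18.742299+3/4·15.269405≈31.198406; next y=-1/2·(-9.916802)+1/4·31.198406≈12.758002
n=11: y≈12.758002, sp=-3, e=sp−y≈-15.758002; I≈2.984297, D=e−e_prev≈-22.674804; u=3/2·(-15.758002)+1/2·2.984297+3/4·(-22.674804)≈-39.150958; next y=-1/2·12.758002+1/4·(-39.150958)≈-16.166741
n=12: y≈-16.166741, sp=-3, e=sp−y≈13.166741; I≈16.151037, D=e−e_prev≈28.924743; u=3/2·13.166741+1/2·16.151037+3/4·28.924743≈49.519187; next y=-1/2·(-16.166741)+1/4·49.519187≈20.463167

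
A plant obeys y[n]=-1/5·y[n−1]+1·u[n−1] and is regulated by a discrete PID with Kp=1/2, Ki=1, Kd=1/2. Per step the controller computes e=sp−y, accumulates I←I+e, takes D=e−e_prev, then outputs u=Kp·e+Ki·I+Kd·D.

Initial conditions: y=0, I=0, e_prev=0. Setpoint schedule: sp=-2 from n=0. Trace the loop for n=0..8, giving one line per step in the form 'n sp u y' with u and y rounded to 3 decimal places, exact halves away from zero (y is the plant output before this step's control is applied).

(exact arithmetic carried between steps; '≈' marks a value shown rounded to 6 d.p. or computed from one; I and e_prev carry over from the previous line; the table rounds u and y to 3 d.p., halves away from zero)
n=0: y=0, sp=-2, e=sp−y=-2; I=-2, D=e−e_prev=-2; u=1/2·(-2)+1·(-2)+1/2·(-2)=-4; next y=-1/5·0+1·(-4)=-4
n=1: y=-4, sp=-2, e=sp−y=2; I=0, D=e−e_prev=4; u=1/2·2+1·0+1/2·4=3; next y=-1/5·(-4)+1·3=3.8
n=2: y=3.8, sp=-2, e=sp−y=-5.8; I=-5.8, D=e−e_prev=-7.8; u=1/2·(-5.8)+1·(-5.8)+1/2·(-7.8)=-12.6; next y=-1/5·3.8+1·(-12.6)=-13.36
n=3: y=-13.36, sp=-2, e=sp−y=11.36; I=5.56, D=e−e_prev=17.16; u=1/2·11.36+1·5.56+1/2·17.16=19.82; next y=-1/5·(-13.36)+1·19.82=22.492
n=4: y=22.492, sp=-2, e=sp−y=-24.492; I=-18.932, D=e−e_prev=-35.852; u=1/2·(-24.492)+1·(-18.932)+1/2·(-35.852)=-49.104; next y=-1/5·22.492+1·(-49.104)=-53.6024
n=5: y=-53.6024, sp=-2, e=sp−y=51.6024; I=32.6704, D=e−e_prev=76.0944; u=1/2·51.6024+1·32.6704+1/2·76.0944=96.5188; next y=-1/5·(-53.6024)+1·96.5188=107.23928
n=6: y=107.23928, sp=-2, e=sp−y=-109.23928; I=-76.56888, D=e−e_prev=-160.84168; u=1/2·(-109.23928)+1·(-76.56888)+1/2·(-160.84168)=-211.60936; next y=-1/5·107.23928+1·(-211.60936)=-233.057216
n=7: y=-233.057216, sp=-2, e=sp−y=231.057216; I=154.488336, D=e−e_prev=340.296496; u=1/2·231.057216+1·154.488336+1/2·340.296496=440.165192; next y=-1/5·(-233.057216)+1·440.165192≈486.776635
n=8: y≈486.776635, sp=-2, e=sp−y≈-488.776635; I≈-334.288299, D=e−e_prev≈-719.833851; u=1/2·(-488.776635)+1·(-334.288299)+1/2·(-719.833851)≈-938.593542; next y=-1/5·486.776635+1·(-938.593542)≈-1035.948869

0 -2 -4.000 0.000
1 -2 3.000 -4.000
2 -2 -12.600 3.800
3 -2 19.820 -13.360
4 -2 -49.104 22.492
5 -2 96.519 -53.602
6 -2 -211.609 107.239
7 -2 440.165 -233.057
8 -2 -938.594 486.777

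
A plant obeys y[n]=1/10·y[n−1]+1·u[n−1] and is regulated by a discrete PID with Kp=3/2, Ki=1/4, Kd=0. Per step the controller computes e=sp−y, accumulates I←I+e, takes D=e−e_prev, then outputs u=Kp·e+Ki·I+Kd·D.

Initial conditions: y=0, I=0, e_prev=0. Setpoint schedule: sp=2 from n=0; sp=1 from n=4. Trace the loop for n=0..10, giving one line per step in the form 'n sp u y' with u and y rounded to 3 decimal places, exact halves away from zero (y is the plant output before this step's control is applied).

0 2 3.500 0.000
1 2 -2.125 3.500
2 2 6.731 -1.775
3 2 -6.900 6.554
4 1 12.609 -6.245
5 1 -17.481 11.984
6 1 29.240 -16.283
7 1 -43.255 27.612
8 1 69.277 -40.494
9 1 -105.362 65.228
10 1 165.699 -98.839

(exact arithmetic carried between steps; '≈' marks a value shown rounded to 6 d.p. or computed from one; I and e_prev carry over from the previous line; the table rounds u and y to 3 d.p., halves away from zero)
n=0: y=0, sp=2, e=sp−y=2; I=2, D=e−e_prev=2; u=3/2·2+1/4·2+0·2=3.5; next y=1/10·0+1·3.5=3.5
n=1: y=3.5, sp=2, e=sp−y=-1.5; I=0.5, D=e−e_prev=-3.5; u=3/2·(-1.5)+1/4·0.5+0·(-3.5)=-2.125; next y=1/10·3.5+1·(-2.125)=-1.775
n=2: y=-1.775, sp=2, e=sp−y=3.775; I=4.275, D=e−e_prev=5.275; u=3/2·3.775+1/4·4.275+0·5.275=6.73125; next y=1/10·(-1.775)+1·6.73125=6.55375
n=3: y=6.55375, sp=2, e=sp−y=-4.55375; I=-0.27875, D=e−e_prev=-8.32875; u=3/2·(-4.55375)+1/4·(-0.27875)+0·(-8.32875)≈-6.900313; next y=1/10·6.55375+1·(-6.900313)≈-6.244938
n=4: y≈-6.244938, sp=1, e=sp−y≈7.244938; I≈6.966188, D=e−e_prev≈11.798688; u=3/2·7.244938+1/4·6.966188+0·11.798688≈12.608953; next y=1/10·(-6.244938)+1·12.608953≈11.984459
n=5: y≈11.984459, sp=1, e=sp−y≈-10.984459; I≈-4.018272, D=e−e_prev≈-18.229397; u=3/2·(-10.984459)+1/4·(-4.018272)+0·(-18.229397)≈-17.481257; next y=1/10·11.984459+1·(-17.481257)≈-16.282811
n=6: y≈-16.282811, sp=1, e=sp−y≈17.282811; I≈13.264539, D=e−e_prev≈28.267270; u=3/2·17.282811+1/4·13.264539+0·28.267270≈29.240351; next y=1/10·(-16.282811)+1·29.240351≈27.612070
n=7: y≈27.612070, sp=1, e=sp−y≈-26.612070; I≈-13.347531, D=e−e_prev≈-43.894881; u=3/2·(-26.612070)+1/4·(-13.347531)+0·(-43.894881)≈-43.254988; next y=1/10·27.612070+1·(-43.254988)≈-40.493781
n=8: y≈-40.493781, sp=1, e=sp−y≈41.493781; I≈28.146250, D=e−e_prev≈68.105852; u=3/2·41.493781+1/4·28.146250+0·68.105852≈69.277234; next y=1/10·(-40.493781)+1·69.277234≈65.227856
n=9: y≈65.227856, sp=1, e=sp−y≈-64.227856; I≈-36.081606, D=e−e_prev≈-105.721638; u=3/2·(-64.227856)+1/4·(-36.081606)+0·(-105.721638)≈-105.362186; next y=1/10·65.227856+1·(-105.362186)≈-98.839400
n=10: y≈-98.839400, sp=1, e=sp−y≈99.839400; I≈63.757794, D=e−e_prev≈164.067257; u=3/2·99.839400+1/4·63.757794+0·164.067257≈165.698549; next y=1/10·(-98.839400)+1·165.698549≈155.814609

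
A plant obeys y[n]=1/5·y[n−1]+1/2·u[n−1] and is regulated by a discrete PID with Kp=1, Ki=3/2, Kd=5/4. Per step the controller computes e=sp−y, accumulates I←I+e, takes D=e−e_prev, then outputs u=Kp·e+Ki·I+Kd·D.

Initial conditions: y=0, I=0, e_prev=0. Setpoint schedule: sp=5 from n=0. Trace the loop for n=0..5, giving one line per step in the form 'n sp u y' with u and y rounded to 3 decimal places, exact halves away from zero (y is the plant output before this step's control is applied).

(exact arithmetic carried between steps; '≈' marks a value shown rounded to 6 d.p. or computed from one; I and e_prev carry over from the previous line; the table rounds u and y to 3 d.p., halves away from zero)
n=0: y=0, sp=5, e=sp−y=5; I=5, D=e−e_prev=5; u=1·5+3/2·5+5/4·5=18.75; next y=1/5·0+1/2·18.75=9.375
n=1: y=9.375, sp=5, e=sp−y=-4.375; I=0.625, D=e−e_prev=-9.375; u=1·(-4.375)+3/2·0.625+5/4·(-9.375)=-15.15625; next y=1/5·9.375+1/2·(-15.15625)=-5.703125
n=2: y=-5.703125, sp=5, e=sp−y=10.703125; I=11.328125, D=e−e_prev=15.078125; u=1·10.703125+3/2·11.328125+5/4·15.078125≈46.542969; next y=1/5·(-5.703125)+1/2·46.542969≈22.130859
n=3: y≈22.130859, sp=5, e=sp−y≈-17.130859; I≈-5.802734, D=e−e_prev≈-27.833984; u=1·(-17.130859)+3/2·(-5.802734)+5/4·(-27.833984)≈-60.627441; next y=1/5·22.130859+1/2·(-60.627441)≈-25.887549
n=4: y≈-25.887549, sp=5, e=sp−y≈30.887549; I≈25.084814, D=e−e_prev≈48.018408; u=1·30.887549+3/2·25.084814+5/4·48.018408≈128.537781; next y=1/5·(-25.887549)+1/2·128.537781≈59.091381
n=5: y≈59.091381, sp=5, e=sp−y≈-54.091381; I≈-29.006566, D=e−e_prev≈-84.978929; u=1·(-54.091381)+3/2·(-29.006566)+5/4·(-84.978929)≈-203.824892; next y=1/5·59.091381+1/2·(-203.824892)≈-90.094170

0 5 18.750 0.000
1 5 -15.156 9.375
2 5 46.543 -5.703
3 5 -60.627 22.131
4 5 128.538 -25.888
5 5 -203.825 59.091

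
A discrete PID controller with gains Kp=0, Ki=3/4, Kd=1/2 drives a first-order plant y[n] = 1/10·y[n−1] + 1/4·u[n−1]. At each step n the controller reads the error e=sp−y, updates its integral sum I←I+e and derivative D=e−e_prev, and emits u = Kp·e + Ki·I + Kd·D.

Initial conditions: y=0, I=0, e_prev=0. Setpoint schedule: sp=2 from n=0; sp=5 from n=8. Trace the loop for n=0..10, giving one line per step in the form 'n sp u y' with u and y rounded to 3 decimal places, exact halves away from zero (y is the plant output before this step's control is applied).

(exact arithmetic carried between steps; '≈' marks a value shown rounded to 6 d.p. or computed from one; I and e_prev carry over from the previous line; the table rounds u and y to 3 d.p., halves away from zero)
n=0: y=0, sp=2, e=sp−y=2; I=2, D=e−e_prev=2; u=0·2+3/4·2+1/2·2=2.5; next y=1/10·0+1/4·2.5=0.625
n=1: y=0.625, sp=2, e=sp−y=1.375; I=3.375, D=e−e_prev=-0.625; u=0·1.375+3/4·3.375+1/2·(-0.625)=2.21875; next y=1/10·0.625+1/4·2.21875≈0.617188
n=2: y≈0.617188, sp=2, e=sp−y≈1.382813; I≈4.757813, D=e−e_prev≈0.007813; u=0·1.382813+3/4·4.757813+1/2·0.007813≈3.572266; next y=1/10·0.617188+1/4·3.572266≈0.954785
n=3: y≈0.954785, sp=2, e=sp−y≈1.045215; I≈5.803027, D=e−e_prev≈-0.337598; u=0·1.045215+3/4·5.803027+1/2·(-0.337598)≈4.183472; next y=1/10·0.954785+1/4·4.183472≈1.141346
n=4: y≈1.141346, sp=2, e=sp−y≈0.858654; I≈6.661681, D=e−e_prev≈-0.186561; u=0·0.858654+3/4·6.661681+1/2·(-0.186561)≈4.902980; next y=1/10·1.141346+1/4·4.902980≈1.339880
n=5: y≈1.339880, sp=2, e=sp−y≈0.660120; I≈7.321801, D=e−e_prev≈-0.198533; u=0·0.660120+3/4·7.321801+1/2·(-0.198533)≈5.392084; next y=1/10·1.339880+1/4·5.392084≈1.482009
n=6: y≈1.482009, sp=2, e=sp−y≈0.517991; I≈7.839792, D=e−e_prev≈-0.142129; u=0·0.517991+3/4·7.839792+1/2·(-0.142129)≈5.808779; next y=1/10·1.482009+1/4·5.808779≈1.600396
n=7: y≈1.600396, sp=2, e=sp−y≈0.399604; I≈8.239396, D=e−e_prev≈-0.118387; u=0·0.399604+3/4·8.239396+1/2·(-0.118387)≈6.120354; next y=1/10·1.600396+1/4·6.120354≈1.690128
n=8: y≈1.690128, sp=5, e=sp−y≈3.309872; I≈11.549268, D=e−e_prev≈2.910268; u=0·3.309872+3/4·11.549268+1/2·2.910268≈10.117085; next y=1/10·1.690128+1/4·10.117085≈2.698284
n=9: y≈2.698284, sp=5, e=sp−y≈2.301716; I≈13.850984, D=e−e_prev≈-1.008156; u=0·2.301716+3/4·13.850984+1/2·(-1.008156)≈9.884160; next y=1/10·2.698284+1/4·9.884160≈2.740868
n=10: y≈2.740868, sp=5, e=sp−y≈2.259132; I≈16.110116, D=e−e_prev≈-0.042584; u=0·2.259132+3/4·16.110116+1/2·(-0.042584)≈12.061295; next y=1/10·2.740868+1/4·12.061295≈3.289411

0 2 2.500 0.000
1 2 2.219 0.625
2 2 3.572 0.617
3 2 4.183 0.955
4 2 4.903 1.141
5 2 5.392 1.340
6 2 5.809 1.482
7 2 6.120 1.600
8 5 10.117 1.690
9 5 9.884 2.698
10 5 12.061 2.741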